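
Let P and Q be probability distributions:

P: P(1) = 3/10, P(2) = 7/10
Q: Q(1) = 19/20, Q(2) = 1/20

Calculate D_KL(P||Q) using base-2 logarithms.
2.1663 bits

D_KL(P||Q) = Σ P(x) log₂(P(x)/Q(x))

Computing term by term:
  P(1)·log₂(P(1)/Q(1)) = (3/10)·log₂((3/10)/(19/20)) = -0.49889
  P(2)·log₂(P(2)/Q(2)) = (7/10)·log₂((7/10)/(1/20)) = 2.66515

D_KL(P||Q) = -0.49889 + 2.66515 = 2.16626 ≈ 2.1663 bits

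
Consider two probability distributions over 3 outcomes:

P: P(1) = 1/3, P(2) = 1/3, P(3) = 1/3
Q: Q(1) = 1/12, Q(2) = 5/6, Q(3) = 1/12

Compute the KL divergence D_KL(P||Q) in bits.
0.8927 bits

D_KL(P||Q) = Σ P(x) log₂(P(x)/Q(x))

Computing term by term:
  P(1)·log₂(P(1)/Q(1)) = (1/3)·log₂((1/3)/(1/12)) = 0.66667
  P(2)·log₂(P(2)/Q(2)) = (1/3)·log₂((1/3)/(5/6)) = -0.44064
  P(3)·log₂(P(3)/Q(3)) = (1/3)·log₂((1/3)/(1/12)) = 0.66667

D_KL(P||Q) = 0.66667 - 0.44064 + 0.66667 = 0.89270 ≈ 0.8927 bits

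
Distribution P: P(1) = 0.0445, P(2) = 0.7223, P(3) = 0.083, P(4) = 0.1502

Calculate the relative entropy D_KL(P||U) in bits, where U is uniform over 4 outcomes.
0.7524 bits

U(i) = 1/4 for all i

D_KL(P||U) = Σ P(x) log₂(P(x) / (1/4))
           = Σ P(x) log₂(P(x)) + log₂(4)
           = log₂(4) - H(P)

H(P) = -Σ P(x) log₂(P(x)):
  -P(1)·log₂(P(1)) = -(0.0445)·log₂(0.0445) = 0.19981
  -P(2)·log₂(P(2)) = -(0.7223)·log₂(0.7223) = 0.33900
  -P(3)·log₂(P(3)) = -(0.083)·log₂(0.083) = 0.29803
  -P(4)·log₂(P(4)) = -(0.1502)·log₂(0.1502) = 0.41080
H(P) = 0.19981 + 0.33900 + 0.29803 + 0.41080 = 1.24764 bits

log₂(4) = 2.00000 bits

D_KL(P||U) = 2.00000 - 1.24764 = 0.75236 ≈ 0.7524 bits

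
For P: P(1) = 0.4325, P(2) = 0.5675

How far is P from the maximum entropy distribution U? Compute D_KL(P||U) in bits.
0.0132 bits

U(i) = 1/2 for all i

D_KL(P||U) = Σ P(x) log₂(P(x) / (1/2))
           = Σ P(x) log₂(P(x)) + log₂(2)
           = log₂(2) - H(P)

H(P) = -Σ P(x) log₂(P(x)):
  -P(1)·log₂(P(1)) = -(0.4325)·log₂(0.4325) = 0.52299
  -P(2)·log₂(P(2)) = -(0.5675)·log₂(0.5675) = 0.46382
H(P) = 0.52299 + 0.46382 = 0.98681 bits

log₂(2) = 1.00000 bits

D_KL(P||U) = 1.00000 - 0.98681 = 0.01319 ≈ 0.0132 bits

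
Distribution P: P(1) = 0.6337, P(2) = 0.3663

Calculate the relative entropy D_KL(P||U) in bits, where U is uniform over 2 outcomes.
0.0522 bits

U(i) = 1/2 for all i

D_KL(P||U) = Σ P(x) log₂(P(x) / (1/2))
           = Σ P(x) log₂(P(x)) + log₂(2)
           = log₂(2) - H(P)

H(P) = -Σ P(x) log₂(P(x)):
  -P(1)·log₂(P(1)) = -(0.6337)·log₂(0.6337) = 0.41706
  -P(2)·log₂(P(2)) = -(0.3663)·log₂(0.3663) = 0.53073
H(P) = 0.41706 + 0.53073 = 0.94779 bits

log₂(2) = 1.00000 bits

D_KL(P||U) = 1.00000 - 0.94779 = 0.05221 ≈ 0.0522 bits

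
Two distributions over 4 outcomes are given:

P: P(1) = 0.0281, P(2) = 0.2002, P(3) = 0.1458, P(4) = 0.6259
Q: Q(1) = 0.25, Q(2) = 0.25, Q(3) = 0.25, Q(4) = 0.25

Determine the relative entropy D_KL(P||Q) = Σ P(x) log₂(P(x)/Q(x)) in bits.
0.5625 bits

D_KL(P||Q) = Σ P(x) log₂(P(x)/Q(x))

Computing term by term:
  P(1)·log₂(P(1)/Q(1)) = 0.0281·log₂(0.0281/0.25) = -0.08861
  P(2)·log₂(P(2)/Q(2)) = 0.2002·log₂(0.2002/0.25) = -0.06416
  P(3)·log₂(P(3)/Q(3)) = 0.1458·log₂(0.1458/0.25) = -0.11342
  P(4)·log₂(P(4)/Q(4)) = 0.6259·log₂(0.6259/0.25) = 0.82869

D_KL(P||Q) = -0.08861 - 0.06416 - 0.11342 + 0.82869 = 0.56250 ≈ 0.5625 bits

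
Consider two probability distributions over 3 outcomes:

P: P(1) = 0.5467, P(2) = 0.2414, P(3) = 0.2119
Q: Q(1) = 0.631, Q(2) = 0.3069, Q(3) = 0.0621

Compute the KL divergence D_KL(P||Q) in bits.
0.1785 bits

D_KL(P||Q) = Σ P(x) log₂(P(x)/Q(x))

Computing term by term:
  P(1)·log₂(P(1)/Q(1)) = 0.5467·log₂(0.5467/0.631) = -0.11311
  P(2)·log₂(P(2)/Q(2)) = 0.2414·log₂(0.2414/0.3069) = -0.08361
  P(3)·log₂(P(3)/Q(3)) = 0.2119·log₂(0.2119/0.0621) = 0.37522

D_KL(P||Q) = -0.11311 - 0.08361 + 0.37522 = 0.17850 ≈ 0.1785 bits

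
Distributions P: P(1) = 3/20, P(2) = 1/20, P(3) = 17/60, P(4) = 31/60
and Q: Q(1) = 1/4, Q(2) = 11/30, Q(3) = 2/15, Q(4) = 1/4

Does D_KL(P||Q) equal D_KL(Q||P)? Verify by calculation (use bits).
D_KL(P||Q) = 0.5950 bits, D_KL(Q||P) = 0.8314 bits. No — D_KL(P||Q) ≠ D_KL(Q||P) for this pair.

D_KL(P||Q) = Σ P(x) log₂(P(x)/Q(x))

Computing term by term:
  P(1)·log₂(P(1)/Q(1)) = (3/20)·log₂((3/20)/(1/4)) = -0.11054
  P(2)·log₂(P(2)/Q(2)) = (1/20)·log₂((1/20)/(11/30)) = -0.14372
  P(3)·log₂(P(3)/Q(3)) = (17/60)·log₂((17/60)/(2/15)) = 0.30811
  P(4)·log₂(P(4)/Q(4)) = (31/60)·log₂((31/60)/(1/4)) = 0.54111

D_KL(P||Q) = -0.11054 - 0.14372 + 0.30811 + 0.54111 = 0.59496 ≈ 0.5950 bits

D_KL(Q||P) = Σ Q(x) log₂(Q(x)/P(x))

Computing term by term:
  Q(1)·log₂(Q(1)/P(1)) = (1/4)·log₂((1/4)/(3/20)) = 0.18424
  Q(2)·log₂(Q(2)/P(2)) = (11/30)·log₂((11/30)/(1/20)) = 1.05397
  Q(3)·log₂(Q(3)/P(3)) = (2/15)·log₂((2/15)/(17/60)) = -0.14500
  Q(4)·log₂(Q(4)/P(4)) = (1/4)·log₂((1/4)/(31/60)) = -0.26183

D_KL(Q||P) = 0.18424 + 1.05397 - 0.14500 - 0.26183 = 0.83138 ≈ 0.8314 bits

These are NOT equal (difference: 0.2364 bits). KL divergence is asymmetric: D_KL(P||Q) ≠ D_KL(Q||P) in general.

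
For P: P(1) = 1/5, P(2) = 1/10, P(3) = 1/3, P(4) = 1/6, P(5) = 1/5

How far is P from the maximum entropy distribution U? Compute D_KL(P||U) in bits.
0.1018 bits

U(i) = 1/5 for all i

D_KL(P||U) = Σ P(x) log₂(P(x) / (1/5))
           = Σ P(x) log₂(P(x)) + log₂(5)
           = log₂(5) - H(P)

H(P) = -Σ P(x) log₂(P(x)):
  -P(1)·log₂(P(1)) = -(1/5)·log₂(1/5) = 0.46439
  -P(2)·log₂(P(2)) = -(1/10)·log₂(1/10) = 0.33219
  -P(3)·log₂(P(3)) = -(1/3)·log₂(1/3) = 0.52832
  -P(4)·log₂(P(4)) = -(1/6)·log₂(1/6) = 0.43083
  -P(5)·log₂(P(5)) = -(1/5)·log₂(1/5) = 0.46439
H(P) = 0.46439 + 0.33219 + 0.52832 + 0.43083 + 0.46439 = 2.22012 bits

log₂(5) = 2.32193 bits

D_KL(P||U) = 2.32193 - 2.22012 = 0.10181 ≈ 0.1018 bits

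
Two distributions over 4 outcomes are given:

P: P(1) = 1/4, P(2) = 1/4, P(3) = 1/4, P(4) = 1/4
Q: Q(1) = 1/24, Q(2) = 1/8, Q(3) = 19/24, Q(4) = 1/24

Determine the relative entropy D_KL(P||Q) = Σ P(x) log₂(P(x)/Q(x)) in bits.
1.1267 bits

D_KL(P||Q) = Σ P(x) log₂(P(x)/Q(x))

Computing term by term:
  P(1)·log₂(P(1)/Q(1)) = (1/4)·log₂((1/4)/(1/24)) = 0.64624
  P(2)·log₂(P(2)/Q(2)) = (1/4)·log₂((1/4)/(1/8)) = 0.25000
  P(3)·log₂(P(3)/Q(3)) = (1/4)·log₂((1/4)/(19/24)) = -0.41574
  P(4)·log₂(P(4)/Q(4)) = (1/4)·log₂((1/4)/(1/24)) = 0.64624

D_KL(P||Q) = 0.64624 + 0.25000 - 0.41574 + 0.64624 = 1.12674 ≈ 1.1267 bits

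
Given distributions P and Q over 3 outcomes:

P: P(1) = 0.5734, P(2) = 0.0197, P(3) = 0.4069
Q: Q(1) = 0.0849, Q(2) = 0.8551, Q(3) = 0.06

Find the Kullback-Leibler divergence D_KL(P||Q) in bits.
2.5967 bits

D_KL(P||Q) = Σ P(x) log₂(P(x)/Q(x))

Computing term by term:
  P(1)·log₂(P(1)/Q(1)) = 0.5734·log₂(0.5734/0.0849) = 1.58012
  P(2)·log₂(P(2)/Q(2)) = 0.0197·log₂(0.0197/0.8551) = -0.10716
  P(3)·log₂(P(3)/Q(3)) = 0.4069·log₂(0.4069/0.06) = 1.12371

D_KL(P||Q) = 1.58012 - 0.10716 + 1.12371 = 2.59667 ≈ 2.5967 bits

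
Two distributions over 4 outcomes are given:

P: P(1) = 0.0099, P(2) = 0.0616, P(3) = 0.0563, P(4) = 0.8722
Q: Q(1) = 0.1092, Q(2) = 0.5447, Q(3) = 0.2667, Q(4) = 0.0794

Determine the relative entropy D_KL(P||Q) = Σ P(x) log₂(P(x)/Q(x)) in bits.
2.6613 bits

D_KL(P||Q) = Σ P(x) log₂(P(x)/Q(x))

Computing term by term:
  P(1)·log₂(P(1)/Q(1)) = 0.0099·log₂(0.0099/0.1092) = -0.03429
  P(2)·log₂(P(2)/Q(2)) = 0.0616·log₂(0.0616/0.5447) = -0.19370
  P(3)·log₂(P(3)/Q(3)) = 0.0563·log₂(0.0563/0.2667) = -0.12634
  P(4)·log₂(P(4)/Q(4)) = 0.8722·log₂(0.8722/0.0794) = 3.01559

D_KL(P||Q) = -0.03429 - 0.19370 - 0.12634 + 3.01559 = 2.66126 ≈ 2.6613 bits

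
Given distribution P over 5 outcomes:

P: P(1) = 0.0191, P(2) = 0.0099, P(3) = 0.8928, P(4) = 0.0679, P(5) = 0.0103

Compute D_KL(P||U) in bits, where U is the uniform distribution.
1.6694 bits

U(i) = 1/5 for all i

D_KL(P||U) = Σ P(x) log₂(P(x) / (1/5))
           = Σ P(x) log₂(P(x)) + log₂(5)
           = log₂(5) - H(P)

H(P) = -Σ P(x) log₂(P(x)):
  -P(1)·log₂(P(1)) = -(0.0191)·log₂(0.0191) = 0.10907
  -P(2)·log₂(P(2)) = -(0.0099)·log₂(0.0099) = 0.06592
  -P(3)·log₂(P(3)) = -(0.8928)·log₂(0.8928) = 0.14605
  -P(4)·log₂(P(4)) = -(0.0679)·log₂(0.0679) = 0.26348
  -P(5)·log₂(P(5)) = -(0.0103)·log₂(0.0103) = 0.06799
H(P) = 0.10907 + 0.06592 + 0.14605 + 0.26348 + 0.06799 = 0.65251 bits

log₂(5) = 2.32193 bits

D_KL(P||U) = 2.32193 - 0.65251 = 1.66942 ≈ 1.6694 bits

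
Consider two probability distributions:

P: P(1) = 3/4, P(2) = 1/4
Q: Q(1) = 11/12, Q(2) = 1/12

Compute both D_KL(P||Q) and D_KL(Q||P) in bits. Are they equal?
D_KL(P||Q) = 0.1791 bits, D_KL(Q||P) = 0.1333 bits. No, they are not equal.

D_KL(P||Q) = Σ P(x) log₂(P(x)/Q(x))

Computing term by term:
  P(1)·log₂(P(1)/Q(1)) = (3/4)·log₂((3/4)/(11/12)) = -0.21713
  P(2)·log₂(P(2)/Q(2)) = (1/4)·log₂((1/4)/(1/12)) = 0.39624

D_KL(P||Q) = -0.21713 + 0.39624 = 0.17911 ≈ 0.1791 bits

D_KL(Q||P) = Σ Q(x) log₂(Q(x)/P(x))

Computing term by term:
  Q(1)·log₂(Q(1)/P(1)) = (11/12)·log₂((11/12)/(3/4)) = 0.26538
  Q(2)·log₂(Q(2)/P(2)) = (1/12)·log₂((1/12)/(1/4)) = -0.13208

D_KL(Q||P) = 0.26538 - 0.13208 = 0.13330 ≈ 0.1333 bits

These are NOT equal (difference: 0.0458 bits). KL divergence is asymmetric: D_KL(P||Q) ≠ D_KL(Q||P) in general.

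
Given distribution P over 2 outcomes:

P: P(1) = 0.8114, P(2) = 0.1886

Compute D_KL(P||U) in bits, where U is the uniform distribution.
0.3015 bits

U(i) = 1/2 for all i

D_KL(P||U) = Σ P(x) log₂(P(x) / (1/2))
           = Σ P(x) log₂(P(x)) + log₂(2)
           = log₂(2) - H(P)

H(P) = -Σ P(x) log₂(P(x)):
  -P(1)·log₂(P(1)) = -(0.8114)·log₂(0.8114) = 0.24465
  -P(2)·log₂(P(2)) = -(0.1886)·log₂(0.1886) = 0.45388
H(P) = 0.24465 + 0.45388 = 0.69853 bits

log₂(2) = 1.00000 bits

D_KL(P||U) = 1.00000 - 0.69853 = 0.30147 ≈ 0.3015 bits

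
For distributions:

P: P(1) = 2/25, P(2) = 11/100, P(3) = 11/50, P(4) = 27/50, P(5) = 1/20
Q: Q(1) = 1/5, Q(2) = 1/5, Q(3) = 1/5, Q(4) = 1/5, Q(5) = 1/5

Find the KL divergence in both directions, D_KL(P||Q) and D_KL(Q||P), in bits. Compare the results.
D_KL(P||Q) = 0.5034 bits, D_KL(Q||P) = 0.5228 bits. D_KL(Q||P) is larger than D_KL(P||Q) by 0.0194 bits; the two directions differ.

D_KL(P||Q) = Σ P(x) log₂(P(x)/Q(x))

Computing term by term:
  P(1)·log₂(P(1)/Q(1)) = (2/25)·log₂((2/25)/(1/5)) = -0.10575
  P(2)·log₂(P(2)/Q(2)) = (11/100)·log₂((11/100)/(1/5)) = -0.09487
  P(3)·log₂(P(3)/Q(3)) = (11/50)·log₂((11/50)/(1/5)) = 0.03025
  P(4)·log₂(P(4)/Q(4)) = (27/50)·log₂((27/50)/(1/5)) = 0.77380
  P(5)·log₂(P(5)/Q(5)) = (1/20)·log₂((1/20)/(1/5)) = -0.10000

D_KL(P||Q) = -0.10575 - 0.09487 + 0.03025 + 0.77380 - 0.10000 = 0.50343 ≈ 0.5034 bits

D_KL(Q||P) = Σ Q(x) log₂(Q(x)/P(x))

Computing term by term:
  Q(1)·log₂(Q(1)/P(1)) = (1/5)·log₂((1/5)/(2/25)) = 0.26439
  Q(2)·log₂(Q(2)/P(2)) = (1/5)·log₂((1/5)/(11/100)) = 0.17250
  Q(3)·log₂(Q(3)/P(3)) = (1/5)·log₂((1/5)/(11/50)) = -0.02750
  Q(4)·log₂(Q(4)/P(4)) = (1/5)·log₂((1/5)/(27/50)) = -0.28659
  Q(5)·log₂(Q(5)/P(5)) = (1/5)·log₂((1/5)/(1/20)) = 0.40000

D_KL(Q||P) = 0.26439 + 0.17250 - 0.02750 - 0.28659 + 0.40000 = 0.52280 ≈ 0.5228 bits

These are NOT equal (difference: 0.0194 bits). KL divergence is asymmetric: D_KL(P||Q) ≠ D_KL(Q||P) in general.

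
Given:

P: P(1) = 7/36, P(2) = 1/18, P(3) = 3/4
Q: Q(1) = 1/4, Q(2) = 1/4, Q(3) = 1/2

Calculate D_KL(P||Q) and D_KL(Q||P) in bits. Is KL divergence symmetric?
D_KL(P||Q) = 0.2477 bits, D_KL(Q||P) = 0.3406 bits. No, KL divergence is not symmetric.

D_KL(P||Q) = Σ P(x) log₂(P(x)/Q(x))

Computing term by term:
  P(1)·log₂(P(1)/Q(1)) = (7/36)·log₂((7/36)/(1/4)) = -0.07050
  P(2)·log₂(P(2)/Q(2)) = (1/18)·log₂((1/18)/(1/4)) = -0.12055
  P(3)·log₂(P(3)/Q(3)) = (3/4)·log₂((3/4)/(1/2)) = 0.43872

D_KL(P||Q) = -0.07050 - 0.12055 + 0.43872 = 0.24767 ≈ 0.2477 bits

D_KL(Q||P) = Σ Q(x) log₂(Q(x)/P(x))

Computing term by term:
  Q(1)·log₂(Q(1)/P(1)) = (1/4)·log₂((1/4)/(7/36)) = 0.09064
  Q(2)·log₂(Q(2)/P(2)) = (1/4)·log₂((1/4)/(1/18)) = 0.54248
  Q(3)·log₂(Q(3)/P(3)) = (1/2)·log₂((1/2)/(3/4)) = -0.29248

D_KL(Q||P) = 0.09064 + 0.54248 - 0.29248 = 0.34064 ≈ 0.3406 bits

These are NOT equal (difference: 0.0929 bits). KL divergence is asymmetric: D_KL(P||Q) ≠ D_KL(Q||P) in general.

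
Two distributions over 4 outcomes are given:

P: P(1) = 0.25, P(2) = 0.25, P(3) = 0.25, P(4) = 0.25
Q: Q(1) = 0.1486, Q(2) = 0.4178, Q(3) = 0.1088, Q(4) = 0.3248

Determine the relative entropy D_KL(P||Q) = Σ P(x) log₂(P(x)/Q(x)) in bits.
0.2081 bits

D_KL(P||Q) = Σ P(x) log₂(P(x)/Q(x))

Computing term by term:
  P(1)·log₂(P(1)/Q(1)) = 0.25·log₂(0.25/0.1486) = 0.18762
  P(2)·log₂(P(2)/Q(2)) = 0.25·log₂(0.25/0.4178) = -0.18522
  P(3)·log₂(P(3)/Q(3)) = 0.25·log₂(0.25/0.1088) = 0.30006
  P(4)·log₂(P(4)/Q(4)) = 0.25·log₂(0.25/0.3248) = -0.09441

D_KL(P||Q) = 0.18762 - 0.18522 + 0.30006 - 0.09441 = 0.20805 ≈ 0.2081 bits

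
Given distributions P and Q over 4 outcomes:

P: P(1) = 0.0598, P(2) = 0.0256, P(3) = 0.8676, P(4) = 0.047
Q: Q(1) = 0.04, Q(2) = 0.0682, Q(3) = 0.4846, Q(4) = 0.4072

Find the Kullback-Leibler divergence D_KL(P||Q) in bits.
0.5811 bits

D_KL(P||Q) = Σ P(x) log₂(P(x)/Q(x))

Computing term by term:
  P(1)·log₂(P(1)/Q(1)) = 0.0598·log₂(0.0598/0.04) = 0.03469
  P(2)·log₂(P(2)/Q(2)) = 0.0256·log₂(0.0256/0.0682) = -0.03619
  P(3)·log₂(P(3)/Q(3)) = 0.8676·log₂(0.8676/0.4846) = 0.72899
  P(4)·log₂(P(4)/Q(4)) = 0.047·log₂(0.047/0.4072) = -0.14641

D_KL(P||Q) = 0.03469 - 0.03619 + 0.72899 - 0.14641 = 0.58108 ≈ 0.5811 bits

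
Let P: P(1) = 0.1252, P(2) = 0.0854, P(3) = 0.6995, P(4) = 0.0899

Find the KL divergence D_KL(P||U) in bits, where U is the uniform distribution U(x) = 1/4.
0.6484 bits

U(i) = 1/4 for all i

D_KL(P||U) = Σ P(x) log₂(P(x) / (1/4))
           = Σ P(x) log₂(P(x)) + log₂(4)
           = log₂(4) - H(P)

H(P) = -Σ P(x) log₂(P(x)):
  -P(1)·log₂(P(1)) = -(0.1252)·log₂(0.1252) = 0.37531
  -P(2)·log₂(P(2)) = -(0.0854)·log₂(0.0854) = 0.30314
  -P(3)·log₂(P(3)) = -(0.6995)·log₂(0.6995) = 0.36067
  -P(4)·log₂(P(4)) = -(0.0899)·log₂(0.0899) = 0.31245
H(P) = 0.37531 + 0.30314 + 0.36067 + 0.31245 = 1.35157 bits

log₂(4) = 2.00000 bits

D_KL(P||U) = 2.00000 - 1.35157 = 0.64843 ≈ 0.6484 bits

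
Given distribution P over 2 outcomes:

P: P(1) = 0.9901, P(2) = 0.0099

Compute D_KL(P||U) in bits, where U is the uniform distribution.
0.9199 bits

U(i) = 1/2 for all i

D_KL(P||U) = Σ P(x) log₂(P(x) / (1/2))
           = Σ P(x) log₂(P(x)) + log₂(2)
           = log₂(2) - H(P)

H(P) = -Σ P(x) log₂(P(x)):
  -P(1)·log₂(P(1)) = -(0.9901)·log₂(0.9901) = 0.01421
  -P(2)·log₂(P(2)) = -(0.0099)·log₂(0.0099) = 0.06592
H(P) = 0.01421 + 0.06592 = 0.08013 bits

log₂(2) = 1.00000 bits

D_KL(P||U) = 1.00000 - 0.08013 = 0.91987 ≈ 0.9199 bits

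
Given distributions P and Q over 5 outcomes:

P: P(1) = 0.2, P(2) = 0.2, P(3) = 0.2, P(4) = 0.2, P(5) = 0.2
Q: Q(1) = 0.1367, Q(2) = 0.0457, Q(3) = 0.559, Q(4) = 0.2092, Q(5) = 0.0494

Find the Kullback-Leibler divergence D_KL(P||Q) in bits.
0.6297 bits

D_KL(P||Q) = Σ P(x) log₂(P(x)/Q(x))

Computing term by term:
  P(1)·log₂(P(1)/Q(1)) = 0.2·log₂(0.2/0.1367) = 0.10980
  P(2)·log₂(P(2)/Q(2)) = 0.2·log₂(0.2/0.0457) = 0.42595
  P(3)·log₂(P(3)/Q(3)) = 0.2·log₂(0.2/0.559) = -0.29657
  P(4)·log₂(P(4)/Q(4)) = 0.2·log₂(0.2/0.2092) = -0.01298
  P(5)·log₂(P(5)/Q(5)) = 0.2·log₂(0.2/0.0494) = 0.40348

D_KL(P||Q) = 0.10980 + 0.42595 - 0.29657 - 0.01298 + 0.40348 = 0.62968 ≈ 0.6297 bits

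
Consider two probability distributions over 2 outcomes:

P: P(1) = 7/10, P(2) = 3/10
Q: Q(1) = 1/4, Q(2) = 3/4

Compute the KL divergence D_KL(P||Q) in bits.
0.6432 bits

D_KL(P||Q) = Σ P(x) log₂(P(x)/Q(x))

Computing term by term:
  P(1)·log₂(P(1)/Q(1)) = (7/10)·log₂((7/10)/(1/4)) = 1.03980
  P(2)·log₂(P(2)/Q(2)) = (3/10)·log₂((3/10)/(3/4)) = -0.39658

D_KL(P||Q) = 1.03980 - 0.39658 = 0.64322 ≈ 0.6432 bits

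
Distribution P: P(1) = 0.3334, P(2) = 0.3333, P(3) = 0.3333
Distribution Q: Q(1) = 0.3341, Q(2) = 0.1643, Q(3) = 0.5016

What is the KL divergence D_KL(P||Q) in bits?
0.1426 bits

D_KL(P||Q) = Σ P(x) log₂(P(x)/Q(x))

Computing term by term:
  P(1)·log₂(P(1)/Q(1)) = 0.3334·log₂(0.3334/0.3341) = -0.00101
  P(2)·log₂(P(2)/Q(2)) = 0.3333·log₂(0.3333/0.1643) = 0.34013
  P(3)·log₂(P(3)/Q(3)) = 0.3333·log₂(0.3333/0.5016) = -0.19655

D_KL(P||Q) = -0.00101 + 0.34013 - 0.19655 = 0.14257 ≈ 0.1426 bits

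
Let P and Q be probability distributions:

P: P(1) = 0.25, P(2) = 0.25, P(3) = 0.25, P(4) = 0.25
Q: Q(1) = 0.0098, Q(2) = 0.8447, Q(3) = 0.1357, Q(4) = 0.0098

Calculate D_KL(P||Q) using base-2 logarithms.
2.1178 bits

D_KL(P||Q) = Σ P(x) log₂(P(x)/Q(x))

Computing term by term:
  P(1)·log₂(P(1)/Q(1)) = 0.25·log₂(0.25/0.0098) = 1.16825
  P(2)·log₂(P(2)/Q(2)) = 0.25·log₂(0.25/0.8447) = -0.43913
  P(3)·log₂(P(3)/Q(3)) = 0.25·log₂(0.25/0.1357) = 0.22038
  P(4)·log₂(P(4)/Q(4)) = 0.25·log₂(0.25/0.0098) = 1.16825

D_KL(P||Q) = 1.16825 - 0.43913 + 0.22038 + 1.16825 = 2.11775 ≈ 2.1178 bits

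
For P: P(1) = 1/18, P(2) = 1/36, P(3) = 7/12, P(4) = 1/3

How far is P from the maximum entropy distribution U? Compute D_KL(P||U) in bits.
0.6428 bits

U(i) = 1/4 for all i

D_KL(P||U) = Σ P(x) log₂(P(x) / (1/4))
           = Σ P(x) log₂(P(x)) + log₂(4)
           = log₂(4) - H(P)

H(P) = -Σ P(x) log₂(P(x)):
  -P(1)·log₂(P(1)) = -(1/18)·log₂(1/18) = 0.23166
  -P(2)·log₂(P(2)) = -(1/36)·log₂(1/36) = 0.14361
  -P(3)·log₂(P(3)) = -(7/12)·log₂(7/12) = 0.45360
  -P(4)·log₂(P(4)) = -(1/3)·log₂(1/3) = 0.52832
H(P) = 0.23166 + 0.14361 + 0.45360 + 0.52832 = 1.35719 bits

log₂(4) = 2.00000 bits

D_KL(P||U) = 2.00000 - 1.35719 = 0.64281 ≈ 0.6428 bits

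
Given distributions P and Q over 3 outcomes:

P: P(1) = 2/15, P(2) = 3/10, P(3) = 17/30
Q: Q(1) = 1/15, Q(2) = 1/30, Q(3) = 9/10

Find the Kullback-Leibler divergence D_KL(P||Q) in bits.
0.7061 bits

D_KL(P||Q) = Σ P(x) log₂(P(x)/Q(x))

Computing term by term:
  P(1)·log₂(P(1)/Q(1)) = (2/15)·log₂((2/15)/(1/15)) = 0.13333
  P(2)·log₂(P(2)/Q(2)) = (3/10)·log₂((3/10)/(1/30)) = 0.95098
  P(3)·log₂(P(3)/Q(3)) = (17/30)·log₂((17/30)/(9/10)) = -0.37821

D_KL(P||Q) = 0.13333 + 0.95098 - 0.37821 = 0.70610 ≈ 0.7061 bits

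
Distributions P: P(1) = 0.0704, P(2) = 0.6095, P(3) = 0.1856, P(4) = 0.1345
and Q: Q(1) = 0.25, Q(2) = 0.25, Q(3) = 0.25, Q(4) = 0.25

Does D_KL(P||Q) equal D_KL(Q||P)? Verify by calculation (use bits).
D_KL(P||Q) = 0.4549 bits, D_KL(Q||P) = 0.4667 bits. No — D_KL(P||Q) ≠ D_KL(Q||P) for this pair.

D_KL(P||Q) = Σ P(x) log₂(P(x)/Q(x))

Computing term by term:
  P(1)·log₂(P(1)/Q(1)) = 0.0704·log₂(0.0704/0.25) = -0.12871
  P(2)·log₂(P(2)/Q(2)) = 0.6095·log₂(0.6095/0.25) = 0.78363
  P(3)·log₂(P(3)/Q(3)) = 0.1856·log₂(0.1856/0.25) = -0.07976
  P(4)·log₂(P(4)/Q(4)) = 0.1345·log₂(0.1345/0.25) = -0.12029

D_KL(P||Q) = -0.12871 + 0.78363 - 0.07976 - 0.12029 = 0.45487 ≈ 0.4549 bits

D_KL(Q||P) = Σ Q(x) log₂(Q(x)/P(x))

Computing term by term:
  Q(1)·log₂(Q(1)/P(1)) = 0.25·log₂(0.25/0.0704) = 0.45707
  Q(2)·log₂(Q(2)/P(2)) = 0.25·log₂(0.25/0.6095) = -0.32142
  Q(3)·log₂(Q(3)/P(3)) = 0.25·log₂(0.25/0.1856) = 0.10743
  Q(4)·log₂(Q(4)/P(4)) = 0.25·log₂(0.25/0.1345) = 0.22358

D_KL(Q||P) = 0.45707 - 0.32142 + 0.10743 + 0.22358 = 0.46666 ≈ 0.4667 bits

These are NOT equal (difference: 0.0118 bits). KL divergence is asymmetric: D_KL(P||Q) ≠ D_KL(Q||P) in general.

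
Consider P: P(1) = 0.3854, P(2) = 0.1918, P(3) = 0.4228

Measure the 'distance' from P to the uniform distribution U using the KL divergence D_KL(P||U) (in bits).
0.0728 bits

U(i) = 1/3 for all i

D_KL(P||U) = Σ P(x) log₂(P(x) / (1/3))
           = Σ P(x) log₂(P(x)) + log₂(3)
           = log₂(3) - H(P)

H(P) = -Σ P(x) log₂(P(x)):
  -P(1)·log₂(P(1)) = -(0.3854)·log₂(0.3854) = 0.53015
  -P(2)·log₂(P(2)) = -(0.1918)·log₂(0.1918) = 0.45693
  -P(3)·log₂(P(3)) = -(0.4228)·log₂(0.4228) = 0.52510
H(P) = 0.53015 + 0.45693 + 0.52510 = 1.51218 bits

log₂(3) = 1.58496 bits

D_KL(P||U) = 1.58496 - 1.51218 = 0.07278 ≈ 0.0728 bits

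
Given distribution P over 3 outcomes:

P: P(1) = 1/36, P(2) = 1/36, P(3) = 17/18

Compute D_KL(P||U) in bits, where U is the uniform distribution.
1.2199 bits

U(i) = 1/3 for all i

D_KL(P||U) = Σ P(x) log₂(P(x) / (1/3))
           = Σ P(x) log₂(P(x)) + log₂(3)
           = log₂(3) - H(P)

H(P) = -Σ P(x) log₂(P(x)):
  -P(1)·log₂(P(1)) = -(1/36)·log₂(1/36) = 0.14361
  -P(2)·log₂(P(2)) = -(1/36)·log₂(1/36) = 0.14361
  -P(3)·log₂(P(3)) = -(17/18)·log₂(17/18) = 0.07788
H(P) = 0.14361 + 0.14361 + 0.07788 = 0.36510 bits

log₂(3) = 1.58496 bits

D_KL(P||U) = 1.58496 - 0.36510 = 1.21986 ≈ 1.2199 bits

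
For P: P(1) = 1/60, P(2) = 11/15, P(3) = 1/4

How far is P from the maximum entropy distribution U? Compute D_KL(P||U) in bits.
0.6584 bits

U(i) = 1/3 for all i

D_KL(P||U) = Σ P(x) log₂(P(x) / (1/3))
           = Σ P(x) log₂(P(x)) + log₂(3)
           = log₂(3) - H(P)

H(P) = -Σ P(x) log₂(P(x)):
  -P(1)·log₂(P(1)) = -(1/60)·log₂(1/60) = 0.09845
  -P(2)·log₂(P(2)) = -(11/15)·log₂(11/15) = 0.32814
  -P(3)·log₂(P(3)) = -(1/4)·log₂(1/4) = 0.50000
H(P) = 0.09845 + 0.32814 + 0.50000 = 0.92659 bits

log₂(3) = 1.58496 bits

D_KL(P||U) = 1.58496 - 0.92659 = 0.65837 ≈ 0.6584 bits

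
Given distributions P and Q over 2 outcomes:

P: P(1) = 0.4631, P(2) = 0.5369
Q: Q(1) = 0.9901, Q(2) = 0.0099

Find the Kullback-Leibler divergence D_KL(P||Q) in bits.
2.5855 bits

D_KL(P||Q) = Σ P(x) log₂(P(x)/Q(x))

Computing term by term:
  P(1)·log₂(P(1)/Q(1)) = 0.4631·log₂(0.4631/0.9901) = -0.50767
  P(2)·log₂(P(2)/Q(2)) = 0.5369·log₂(0.5369/0.0099) = 3.09312

D_KL(P||Q) = -0.50767 + 3.09312 = 2.58545 ≈ 2.5855 bits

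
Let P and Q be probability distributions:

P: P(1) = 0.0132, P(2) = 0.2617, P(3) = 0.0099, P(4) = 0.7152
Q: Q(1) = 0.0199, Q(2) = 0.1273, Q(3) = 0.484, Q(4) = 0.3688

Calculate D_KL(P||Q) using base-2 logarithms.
0.8921 bits

D_KL(P||Q) = Σ P(x) log₂(P(x)/Q(x))

Computing term by term:
  P(1)·log₂(P(1)/Q(1)) = 0.0132·log₂(0.0132/0.0199) = -0.00782
  P(2)·log₂(P(2)/Q(2)) = 0.2617·log₂(0.2617/0.1273) = 0.27208
  P(3)·log₂(P(3)/Q(3)) = 0.0099·log₂(0.0099/0.484) = -0.05555
  P(4)·log₂(P(4)/Q(4)) = 0.7152·log₂(0.7152/0.3688) = 0.68338

D_KL(P||Q) = -0.00782 + 0.27208 - 0.05555 + 0.68338 = 0.89209 ≈ 0.8921 bits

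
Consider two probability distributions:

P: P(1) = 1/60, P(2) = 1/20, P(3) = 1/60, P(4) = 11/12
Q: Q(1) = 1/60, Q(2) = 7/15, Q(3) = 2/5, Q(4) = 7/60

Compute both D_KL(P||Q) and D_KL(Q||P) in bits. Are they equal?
D_KL(P||Q) = 2.4886 bits, D_KL(Q||P) = 2.9908 bits. No, they are not equal.

D_KL(P||Q) = Σ P(x) log₂(P(x)/Q(x))

Computing term by term:
  P(1)·log₂(P(1)/Q(1)) = (1/60)·log₂((1/60)/(1/60)) = 0.00000
  P(2)·log₂(P(2)/Q(2)) = (1/20)·log₂((1/20)/(7/15)) = -0.16112
  P(3)·log₂(P(3)/Q(3)) = (1/60)·log₂((1/60)/(2/5)) = -0.07642
  P(4)·log₂(P(4)/Q(4)) = (11/12)·log₂((11/12)/(7/60)) = 2.72617

D_KL(P||Q) = 0.00000 - 0.16112 - 0.07642 + 2.72617 = 2.48863 ≈ 2.4886 bits

D_KL(Q||P) = Σ Q(x) log₂(Q(x)/P(x))

Computing term by term:
  Q(1)·log₂(Q(1)/P(1)) = (1/60)·log₂((1/60)/(1/60)) = 0.00000
  Q(2)·log₂(Q(2)/P(2)) = (7/15)·log₂((7/15)/(1/20)) = 1.50378
  Q(3)·log₂(Q(3)/P(3)) = (2/5)·log₂((2/5)/(1/60)) = 1.83399
  Q(4)·log₂(Q(4)/P(4)) = (7/60)·log₂((7/60)/(11/12)) = -0.34697

D_KL(Q||P) = 0.00000 + 1.50378 + 1.83399 - 0.34697 = 2.99080 ≈ 2.9908 bits

These are NOT equal (difference: 0.5022 bits). KL divergence is asymmetric: D_KL(P||Q) ≠ D_KL(Q||P) in general.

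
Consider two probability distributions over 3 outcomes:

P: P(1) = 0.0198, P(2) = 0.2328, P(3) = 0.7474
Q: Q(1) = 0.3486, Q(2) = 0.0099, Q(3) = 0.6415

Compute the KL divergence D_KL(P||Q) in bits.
1.1433 bits

D_KL(P||Q) = Σ P(x) log₂(P(x)/Q(x))

Computing term by term:
  P(1)·log₂(P(1)/Q(1)) = 0.0198·log₂(0.0198/0.3486) = -0.08193
  P(2)·log₂(P(2)/Q(2)) = 0.2328·log₂(0.2328/0.0099) = 1.06052
  P(3)·log₂(P(3)/Q(3)) = 0.7474·log₂(0.7474/0.6415) = 0.16475

D_KL(P||Q) = -0.08193 + 1.06052 + 0.16475 = 1.14334 ≈ 1.1433 bits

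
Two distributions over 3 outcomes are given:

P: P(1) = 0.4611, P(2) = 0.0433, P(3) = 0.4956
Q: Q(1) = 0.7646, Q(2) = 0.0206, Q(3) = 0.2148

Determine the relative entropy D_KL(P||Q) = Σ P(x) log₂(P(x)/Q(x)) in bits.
0.3078 bits

D_KL(P||Q) = Σ P(x) log₂(P(x)/Q(x))

Computing term by term:
  P(1)·log₂(P(1)/Q(1)) = 0.4611·log₂(0.4611/0.7646) = -0.33643
  P(2)·log₂(P(2)/Q(2)) = 0.0433·log₂(0.0433/0.0206) = 0.04641
  P(3)·log₂(P(3)/Q(3)) = 0.4956·log₂(0.4956/0.2148) = 0.59778

D_KL(P||Q) = -0.33643 + 0.04641 + 0.59778 = 0.30776 ≈ 0.3078 bits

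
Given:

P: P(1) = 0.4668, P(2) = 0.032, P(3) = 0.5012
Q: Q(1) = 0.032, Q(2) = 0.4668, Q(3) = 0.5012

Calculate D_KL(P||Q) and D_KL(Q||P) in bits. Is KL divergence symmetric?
D_KL(P||Q) = 1.6812 bits, D_KL(Q||P) = 1.6812 bits. The two values coincide for this particular pair, but no — KL divergence is not symmetric in general.

D_KL(P||Q) = Σ P(x) log₂(P(x)/Q(x))

Computing term by term:
  P(1)·log₂(P(1)/Q(1)) = 0.4668·log₂(0.4668/0.032) = 1.80496
  P(2)·log₂(P(2)/Q(2)) = 0.032·log₂(0.032/0.4668) = -0.12373
  P(3)·log₂(P(3)/Q(3)) = 0.5012·log₂(0.5012/0.5012) = 0.00000

D_KL(P||Q) = 1.80496 - 0.12373 + 0.00000 = 1.68123 ≈ 1.6812 bits

D_KL(Q||P) = Σ Q(x) log₂(Q(x)/P(x))

Computing term by term:
  Q(1)·log₂(Q(1)/P(1)) = 0.032·log₂(0.032/0.4668) = -0.12373
  Q(2)·log₂(Q(2)/P(2)) = 0.4668·log₂(0.4668/0.032) = 1.80496
  Q(3)·log₂(Q(3)/P(3)) = 0.5012·log₂(0.5012/0.5012) = 0.00000

D_KL(Q||P) = -0.12373 + 1.80496 + 0.00000 = 1.68123 ≈ 1.6812 bits

These ARE equal here. Q is P with outcomes relabeled (Q(1) = P(2), Q(2) = P(1)) by a relabeling that is its own inverse, so the two sums contain exactly the same terms in a different order. This is a special case — KL divergence is not symmetric in general: D_KL(P||Q) ≠ D_KL(Q||P) for most P, Q.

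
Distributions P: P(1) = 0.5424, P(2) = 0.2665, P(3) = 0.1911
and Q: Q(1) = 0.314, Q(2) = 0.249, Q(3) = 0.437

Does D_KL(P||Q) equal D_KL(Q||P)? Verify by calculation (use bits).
D_KL(P||Q) = 0.2258 bits, D_KL(Q||P) = 0.2495 bits. No — D_KL(P||Q) ≠ D_KL(Q||P) for this pair.

D_KL(P||Q) = Σ P(x) log₂(P(x)/Q(x))

Computing term by term:
  P(1)·log₂(P(1)/Q(1)) = 0.5424·log₂(0.5424/0.314) = 0.42773
  P(2)·log₂(P(2)/Q(2)) = 0.2665·log₂(0.2665/0.249) = 0.02611
  P(3)·log₂(P(3)/Q(3)) = 0.1911·log₂(0.1911/0.437) = -0.22804

D_KL(P||Q) = 0.42773 + 0.02611 - 0.22804 = 0.22580 ≈ 0.2258 bits

D_KL(Q||P) = Σ Q(x) log₂(Q(x)/P(x))

Computing term by term:
  Q(1)·log₂(Q(1)/P(1)) = 0.314·log₂(0.314/0.5424) = -0.24762
  Q(2)·log₂(Q(2)/P(2)) = 0.249·log₂(0.249/0.2665) = -0.02440
  Q(3)·log₂(Q(3)/P(3)) = 0.437·log₂(0.437/0.1911) = 0.52147

D_KL(Q||P) = -0.24762 - 0.02440 + 0.52147 = 0.24945 ≈ 0.2495 bits

These are NOT equal (difference: 0.0237 bits). KL divergence is asymmetric: D_KL(P||Q) ≠ D_KL(Q||P) in general.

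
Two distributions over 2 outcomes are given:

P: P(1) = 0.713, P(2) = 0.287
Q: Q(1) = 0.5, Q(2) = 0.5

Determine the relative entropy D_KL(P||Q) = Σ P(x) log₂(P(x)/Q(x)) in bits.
0.1352 bits

D_KL(P||Q) = Σ P(x) log₂(P(x)/Q(x))

Computing term by term:
  P(1)·log₂(P(1)/Q(1)) = 0.713·log₂(0.713/0.5) = 0.36504
  P(2)·log₂(P(2)/Q(2)) = 0.287·log₂(0.287/0.5) = -0.22985

D_KL(P||Q) = 0.36504 - 0.22985 = 0.13519 ≈ 0.1352 bits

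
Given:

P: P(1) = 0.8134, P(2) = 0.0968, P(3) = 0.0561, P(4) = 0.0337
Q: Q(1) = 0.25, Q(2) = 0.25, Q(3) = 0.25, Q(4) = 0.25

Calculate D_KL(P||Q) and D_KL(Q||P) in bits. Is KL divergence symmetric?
D_KL(P||Q) = 1.0336 bits, D_KL(Q||P) = 1.1784 bits. No, KL divergence is not symmetric.

D_KL(P||Q) = Σ P(x) log₂(P(x)/Q(x))

Computing term by term:
  P(1)·log₂(P(1)/Q(1)) = 0.8134·log₂(0.8134/0.25) = 1.38444
  P(2)·log₂(P(2)/Q(2)) = 0.0968·log₂(0.0968/0.25) = -0.13250
  P(3)·log₂(P(3)/Q(3)) = 0.0561·log₂(0.0561/0.25) = -0.12094
  P(4)·log₂(P(4)/Q(4)) = 0.0337·log₂(0.0337/0.25) = -0.09743

D_KL(P||Q) = 1.38444 - 0.13250 - 0.12094 - 0.09743 = 1.03357 ≈ 1.0336 bits

D_KL(Q||P) = Σ Q(x) log₂(Q(x)/P(x))

Computing term by term:
  Q(1)·log₂(Q(1)/P(1)) = 0.25·log₂(0.25/0.8134) = -0.42551
  Q(2)·log₂(Q(2)/P(2)) = 0.25·log₂(0.25/0.0968) = 0.34221
  Q(3)·log₂(Q(3)/P(3)) = 0.25·log₂(0.25/0.0561) = 0.53896
  Q(4)·log₂(Q(4)/P(4)) = 0.25·log₂(0.25/0.0337) = 0.72278

D_KL(Q||P) = -0.42551 + 0.34221 + 0.53896 + 0.72278 = 1.17844 ≈ 1.1784 bits

These are NOT equal (difference: 0.1448 bits). KL divergence is asymmetric: D_KL(P||Q) ≠ D_KL(Q||P) in general.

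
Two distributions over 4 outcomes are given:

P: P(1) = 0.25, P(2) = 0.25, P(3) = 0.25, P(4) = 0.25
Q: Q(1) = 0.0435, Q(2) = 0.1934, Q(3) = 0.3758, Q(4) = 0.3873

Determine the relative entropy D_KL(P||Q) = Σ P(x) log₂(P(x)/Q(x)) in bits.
0.4184 bits

D_KL(P||Q) = Σ P(x) log₂(P(x)/Q(x))

Computing term by term:
  P(1)·log₂(P(1)/Q(1)) = 0.25·log₂(0.25/0.0435) = 0.63071
  P(2)·log₂(P(2)/Q(2)) = 0.25·log₂(0.25/0.1934) = 0.09259
  P(3)·log₂(P(3)/Q(3)) = 0.25·log₂(0.25/0.3758) = -0.14701
  P(4)·log₂(P(4)/Q(4)) = 0.25·log₂(0.25/0.3873) = -0.15788

D_KL(P||Q) = 0.63071 + 0.09259 - 0.14701 - 0.15788 = 0.41841 ≈ 0.4184 bits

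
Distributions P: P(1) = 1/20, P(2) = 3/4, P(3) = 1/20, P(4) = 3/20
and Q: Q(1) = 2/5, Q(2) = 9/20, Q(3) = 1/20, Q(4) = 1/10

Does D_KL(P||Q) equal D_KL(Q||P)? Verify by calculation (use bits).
D_KL(P||Q) = 0.4905 bits, D_KL(Q||P) = 0.8099 bits. No — D_KL(P||Q) ≠ D_KL(Q||P) for this pair.

D_KL(P||Q) = Σ P(x) log₂(P(x)/Q(x))

Computing term by term:
  P(1)·log₂(P(1)/Q(1)) = (1/20)·log₂((1/20)/(2/5)) = -0.15000
  P(2)·log₂(P(2)/Q(2)) = (3/4)·log₂((3/4)/(9/20)) = 0.55272
  P(3)·log₂(P(3)/Q(3)) = (1/20)·log₂((1/20)/(1/20)) = 0.00000
  P(4)·log₂(P(4)/Q(4)) = (3/20)·log₂((3/20)/(1/10)) = 0.08774

D_KL(P||Q) = -0.15000 + 0.55272 + 0.00000 + 0.08774 = 0.49046 ≈ 0.4905 bits

D_KL(Q||P) = Σ Q(x) log₂(Q(x)/P(x))

Computing term by term:
  Q(1)·log₂(Q(1)/P(1)) = (2/5)·log₂((2/5)/(1/20)) = 1.20000
  Q(2)·log₂(Q(2)/P(2)) = (9/20)·log₂((9/20)/(3/4)) = -0.33163
  Q(3)·log₂(Q(3)/P(3)) = (1/20)·log₂((1/20)/(1/20)) = 0.00000
  Q(4)·log₂(Q(4)/P(4)) = (1/10)·log₂((1/10)/(3/20)) = -0.05850

D_KL(Q||P) = 1.20000 - 0.33163 + 0.00000 - 0.05850 = 0.80987 ≈ 0.8099 bits

These are NOT equal (difference: 0.3194 bits). KL divergence is asymmetric: D_KL(P||Q) ≠ D_KL(Q||P) in general.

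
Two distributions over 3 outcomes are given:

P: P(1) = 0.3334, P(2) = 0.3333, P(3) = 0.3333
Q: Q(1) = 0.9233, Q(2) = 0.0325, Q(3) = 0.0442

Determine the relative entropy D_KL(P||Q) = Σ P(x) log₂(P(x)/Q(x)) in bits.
1.6008 bits

D_KL(P||Q) = Σ P(x) log₂(P(x)/Q(x))

Computing term by term:
  P(1)·log₂(P(1)/Q(1)) = 0.3334·log₂(0.3334/0.9233) = -0.48995
  P(2)·log₂(P(2)/Q(2)) = 0.3333·log₂(0.3333/0.0325) = 1.11932
  P(3)·log₂(P(3)/Q(3)) = 0.3333·log₂(0.3333/0.0442) = 0.97147

D_KL(P||Q) = -0.48995 + 1.11932 + 0.97147 = 1.60084 ≈ 1.6008 bits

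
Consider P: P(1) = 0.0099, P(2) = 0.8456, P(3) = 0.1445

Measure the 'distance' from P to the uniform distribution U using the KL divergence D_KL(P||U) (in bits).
0.9112 bits

U(i) = 1/3 for all i

D_KL(P||U) = Σ P(x) log₂(P(x) / (1/3))
           = Σ P(x) log₂(P(x)) + log₂(3)
           = log₂(3) - H(P)

H(P) = -Σ P(x) log₂(P(x)):
  -P(1)·log₂(P(1)) = -(0.0099)·log₂(0.0099) = 0.06592
  -P(2)·log₂(P(2)) = -(0.8456)·log₂(0.8456) = 0.20460
  -P(3)·log₂(P(3)) = -(0.1445)·log₂(0.1445) = 0.40328
H(P) = 0.06592 + 0.20460 + 0.40328 = 0.67380 bits

log₂(3) = 1.58496 bits

D_KL(P||U) = 1.58496 - 0.67380 = 0.91116 ≈ 0.9112 bits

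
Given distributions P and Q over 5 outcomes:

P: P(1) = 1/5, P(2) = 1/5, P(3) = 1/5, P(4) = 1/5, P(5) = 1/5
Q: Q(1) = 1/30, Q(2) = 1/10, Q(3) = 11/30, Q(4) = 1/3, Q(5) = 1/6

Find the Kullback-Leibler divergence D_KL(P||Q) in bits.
0.4473 bits

D_KL(P||Q) = Σ P(x) log₂(P(x)/Q(x))

Computing term by term:
  P(1)·log₂(P(1)/Q(1)) = (1/5)·log₂((1/5)/(1/30)) = 0.51699
  P(2)·log₂(P(2)/Q(2)) = (1/5)·log₂((1/5)/(1/10)) = 0.20000
  P(3)·log₂(P(3)/Q(3)) = (1/5)·log₂((1/5)/(11/30)) = -0.17489
  P(4)·log₂(P(4)/Q(4)) = (1/5)·log₂((1/5)/(1/3)) = -0.14739
  P(5)·log₂(P(5)/Q(5)) = (1/5)·log₂((1/5)/(1/6)) = 0.05261

D_KL(P||Q) = 0.51699 + 0.20000 - 0.17489 - 0.14739 + 0.05261 = 0.44732 ≈ 0.4473 bits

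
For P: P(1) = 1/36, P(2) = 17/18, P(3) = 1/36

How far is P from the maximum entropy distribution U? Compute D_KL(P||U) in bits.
1.2199 bits

U(i) = 1/3 for all i

D_KL(P||U) = Σ P(x) log₂(P(x) / (1/3))
           = Σ P(x) log₂(P(x)) + log₂(3)
           = log₂(3) - H(P)

H(P) = -Σ P(x) log₂(P(x)):
  -P(1)·log₂(P(1)) = -(1/36)·log₂(1/36) = 0.14361
  -P(2)·log₂(P(2)) = -(17/18)·log₂(17/18) = 0.07788
  -P(3)·log₂(P(3)) = -(1/36)·log₂(1/36) = 0.14361
H(P) = 0.14361 + 0.07788 + 0.14361 = 0.36510 bits

log₂(3) = 1.58496 bits

D_KL(P||U) = 1.58496 - 0.36510 = 1.21986 ≈ 1.2199 bits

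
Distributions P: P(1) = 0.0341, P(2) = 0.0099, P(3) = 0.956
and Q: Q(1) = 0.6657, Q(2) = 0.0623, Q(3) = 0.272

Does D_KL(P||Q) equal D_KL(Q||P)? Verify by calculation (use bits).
D_KL(P||Q) = 1.5612 bits, D_KL(Q||P) = 2.5260 bits. No — D_KL(P||Q) ≠ D_KL(Q||P) for this pair.

D_KL(P||Q) = Σ P(x) log₂(P(x)/Q(x))

Computing term by term:
  P(1)·log₂(P(1)/Q(1)) = 0.0341·log₂(0.0341/0.6657) = -0.14619
  P(2)·log₂(P(2)/Q(2)) = 0.0099·log₂(0.0099/0.0623) = -0.02627
  P(3)·log₂(P(3)/Q(3)) = 0.956·log₂(0.956/0.272) = 1.73361

D_KL(P||Q) = -0.14619 - 0.02627 + 1.73361 = 1.56115 ≈ 1.5612 bits

D_KL(Q||P) = Σ Q(x) log₂(Q(x)/P(x))

Computing term by term:
  Q(1)·log₂(Q(1)/P(1)) = 0.6657·log₂(0.6657/0.0341) = 2.85387
  Q(2)·log₂(Q(2)/P(2)) = 0.0623·log₂(0.0623/0.0099) = 0.16533
  Q(3)·log₂(Q(3)/P(3)) = 0.272·log₂(0.272/0.956) = -0.49325

D_KL(Q||P) = 2.85387 + 0.16533 - 0.49325 = 2.52595 ≈ 2.5260 bits

These are NOT equal (difference: 0.9648 bits). KL divergence is asymmetric: D_KL(P||Q) ≠ D_KL(Q||P) in general.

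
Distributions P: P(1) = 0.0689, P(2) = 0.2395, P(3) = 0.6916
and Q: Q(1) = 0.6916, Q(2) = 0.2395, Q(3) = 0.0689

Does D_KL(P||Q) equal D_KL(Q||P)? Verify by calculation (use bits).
D_KL(P||Q) = 2.0719 bits, D_KL(Q||P) = 2.0719 bits. Yes — for this pair D_KL(P||Q) = D_KL(Q||P).

D_KL(P||Q) = Σ P(x) log₂(P(x)/Q(x))

Computing term by term:
  P(1)·log₂(P(1)/Q(1)) = 0.0689·log₂(0.0689/0.6916) = -0.22926
  P(2)·log₂(P(2)/Q(2)) = 0.2395·log₂(0.2395/0.2395) = 0.00000
  P(3)·log₂(P(3)/Q(3)) = 0.6916·log₂(0.6916/0.0689) = 2.30120

D_KL(P||Q) = -0.22926 + 0.00000 + 2.30120 = 2.07194 ≈ 2.0719 bits

D_KL(Q||P) = Σ Q(x) log₂(Q(x)/P(x))

Computing term by term:
  Q(1)·log₂(Q(1)/P(1)) = 0.6916·log₂(0.6916/0.0689) = 2.30120
  Q(2)·log₂(Q(2)/P(2)) = 0.2395·log₂(0.2395/0.2395) = 0.00000
  Q(3)·log₂(Q(3)/P(3)) = 0.0689·log₂(0.0689/0.6916) = -0.22926

D_KL(Q||P) = 2.30120 + 0.00000 - 0.22926 = 2.07194 ≈ 2.0719 bits

These ARE equal here. Q is P with outcomes relabeled (Q(1) = P(3), Q(3) = P(1)) by a relabeling that is its own inverse, so the two sums contain exactly the same terms in a different order. This is a special case — KL divergence is not symmetric in general: D_KL(P||Q) ≠ D_KL(Q||P) for most P, Q.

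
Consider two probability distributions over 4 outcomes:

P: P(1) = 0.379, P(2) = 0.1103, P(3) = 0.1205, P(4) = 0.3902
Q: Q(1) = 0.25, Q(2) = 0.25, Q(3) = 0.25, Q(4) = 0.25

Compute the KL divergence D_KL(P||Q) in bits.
0.2210 bits

D_KL(P||Q) = Σ P(x) log₂(P(x)/Q(x))

Computing term by term:
  P(1)·log₂(P(1)/Q(1)) = 0.379·log₂(0.379/0.25) = 0.22750
  P(2)·log₂(P(2)/Q(2)) = 0.1103·log₂(0.1103/0.25) = -0.13021
  P(3)·log₂(P(3)/Q(3)) = 0.1205·log₂(0.1205/0.25) = -0.12687
  P(4)·log₂(P(4)/Q(4)) = 0.3902·log₂(0.3902/0.25) = 0.25062

D_KL(P||Q) = 0.22750 - 0.13021 - 0.12687 + 0.25062 = 0.22104 ≈ 0.2210 bits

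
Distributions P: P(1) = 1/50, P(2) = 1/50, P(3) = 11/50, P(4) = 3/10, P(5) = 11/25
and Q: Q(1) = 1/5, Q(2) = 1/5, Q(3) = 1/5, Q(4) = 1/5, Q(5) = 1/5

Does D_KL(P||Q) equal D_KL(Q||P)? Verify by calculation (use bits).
D_KL(P||Q) = 0.5734 bits, D_KL(Q||P) = 0.9568 bits. No — D_KL(P||Q) ≠ D_KL(Q||P) for this pair.

D_KL(P||Q) = Σ P(x) log₂(P(x)/Q(x))

Computing term by term:
  P(1)·log₂(P(1)/Q(1)) = (1/50)·log₂((1/50)/(1/5)) = -0.06644
  P(2)·log₂(P(2)/Q(2)) = (1/50)·log₂((1/50)/(1/5)) = -0.06644
  P(3)·log₂(P(3)/Q(3)) = (11/50)·log₂((11/50)/(1/5)) = 0.03025
  P(4)·log₂(P(4)/Q(4)) = (3/10)·log₂((3/10)/(1/5)) = 0.17549
  P(5)·log₂(P(5)/Q(5)) = (11/25)·log₂((11/25)/(1/5)) = 0.50050

D_KL(P||Q) = -0.06644 - 0.06644 + 0.03025 + 0.17549 + 0.50050 = 0.57336 ≈ 0.5734 bits

D_KL(Q||P) = Σ Q(x) log₂(Q(x)/P(x))

Computing term by term:
  Q(1)·log₂(Q(1)/P(1)) = (1/5)·log₂((1/5)/(1/50)) = 0.66439
  Q(2)·log₂(Q(2)/P(2)) = (1/5)·log₂((1/5)/(1/50)) = 0.66439
  Q(3)·log₂(Q(3)/P(3)) = (1/5)·log₂((1/5)/(11/50)) = -0.02750
  Q(4)·log₂(Q(4)/P(4)) = (1/5)·log₂((1/5)/(3/10)) = -0.11699
  Q(5)·log₂(Q(5)/P(5)) = (1/5)·log₂((1/5)/(11/25)) = -0.22750

D_KL(Q||P) = 0.66439 + 0.66439 - 0.02750 - 0.11699 - 0.22750 = 0.95679 ≈ 0.9568 bits

These are NOT equal (difference: 0.3834 bits). KL divergence is asymmetric: D_KL(P||Q) ≠ D_KL(Q||P) in general.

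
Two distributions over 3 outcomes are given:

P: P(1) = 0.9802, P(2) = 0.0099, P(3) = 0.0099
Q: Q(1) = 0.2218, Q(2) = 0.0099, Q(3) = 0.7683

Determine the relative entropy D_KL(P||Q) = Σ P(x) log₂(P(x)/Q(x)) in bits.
2.0392 bits

D_KL(P||Q) = Σ P(x) log₂(P(x)/Q(x))

Computing term by term:
  P(1)·log₂(P(1)/Q(1)) = 0.9802·log₂(0.9802/0.2218) = 2.10137
  P(2)·log₂(P(2)/Q(2)) = 0.0099·log₂(0.0099/0.0099) = 0.00000
  P(3)·log₂(P(3)/Q(3)) = 0.0099·log₂(0.0099/0.7683) = -0.06215

D_KL(P||Q) = 2.10137 + 0.00000 - 0.06215 = 2.03922 ≈ 2.0392 bits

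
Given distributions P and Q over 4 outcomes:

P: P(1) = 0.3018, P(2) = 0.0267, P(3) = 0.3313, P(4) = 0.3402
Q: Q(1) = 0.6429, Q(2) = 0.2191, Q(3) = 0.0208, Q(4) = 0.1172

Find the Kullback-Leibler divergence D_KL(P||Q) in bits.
1.4357 bits

D_KL(P||Q) = Σ P(x) log₂(P(x)/Q(x))

Computing term by term:
  P(1)·log₂(P(1)/Q(1)) = 0.3018·log₂(0.3018/0.6429) = -0.32926
  P(2)·log₂(P(2)/Q(2)) = 0.0267·log₂(0.0267/0.2191) = -0.08108
  P(3)·log₂(P(3)/Q(3)) = 0.3313·log₂(0.3313/0.0208) = 1.32304
  P(4)·log₂(P(4)/Q(4)) = 0.3402·log₂(0.3402/0.1172) = 0.52303

D_KL(P||Q) = -0.32926 - 0.08108 + 1.32304 + 0.52303 = 1.43573 ≈ 1.4357 bits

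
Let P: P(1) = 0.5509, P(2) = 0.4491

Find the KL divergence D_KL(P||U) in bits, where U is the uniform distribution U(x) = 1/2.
0.0075 bits

U(i) = 1/2 for all i

D_KL(P||U) = Σ P(x) log₂(P(x) / (1/2))
           = Σ P(x) log₂(P(x)) + log₂(2)
           = log₂(2) - H(P)

H(P) = -Σ P(x) log₂(P(x)):
  -P(1)·log₂(P(1)) = -(0.5509)·log₂(0.5509) = 0.47385
  -P(2)·log₂(P(2)) = -(0.4491)·log₂(0.4491) = 0.51866
H(P) = 0.47385 + 0.51866 = 0.99251 bits

log₂(2) = 1.00000 bits

D_KL(P||U) = 1.00000 - 0.99251 = 0.00749 ≈ 0.0075 bits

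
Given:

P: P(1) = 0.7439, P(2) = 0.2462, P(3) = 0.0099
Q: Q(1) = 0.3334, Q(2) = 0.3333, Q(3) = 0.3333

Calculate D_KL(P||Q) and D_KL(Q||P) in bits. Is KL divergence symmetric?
D_KL(P||Q) = 0.7035 bits, D_KL(Q||P) = 1.4505 bits. No, KL divergence is not symmetric.

D_KL(P||Q) = Σ P(x) log₂(P(x)/Q(x))

Computing term by term:
  P(1)·log₂(P(1)/Q(1)) = 0.7439·log₂(0.7439/0.3334) = 0.86133
  P(2)·log₂(P(2)/Q(2)) = 0.2462·log₂(0.2462/0.3333) = -0.10759
  P(3)·log₂(P(3)/Q(3)) = 0.0099·log₂(0.0099/0.3333) = -0.05023

D_KL(P||Q) = 0.86133 - 0.10759 - 0.05023 = 0.70351 ≈ 0.7035 bits

D_KL(Q||P) = Σ Q(x) log₂(Q(x)/P(x))

Computing term by term:
  Q(1)·log₂(Q(1)/P(1)) = 0.3334·log₂(0.3334/0.7439) = -0.38603
  Q(2)·log₂(Q(2)/P(2)) = 0.3333·log₂(0.3333/0.2462) = 0.14565
  Q(3)·log₂(Q(3)/P(3)) = 0.3333·log₂(0.3333/0.0099) = 1.69091

D_KL(Q||P) = -0.38603 + 0.14565 + 1.69091 = 1.45053 ≈ 1.4505 bits

These are NOT equal (difference: 0.7470 bits). KL divergence is asymmetric: D_KL(P||Q) ≠ D_KL(Q||P) in general.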